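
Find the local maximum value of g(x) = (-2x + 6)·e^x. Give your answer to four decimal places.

14.7781

g'(x) = (-2)·e^x + (-2x + 6)·1·e^x = (-2x + 4)·e^x. Since e^x > 0, the only critical point is x = 2.
g''(2) has the same sign as -2 < 0, so this is a local maximum.
g(2) = (2)·e^(2) ≈ 14.7781.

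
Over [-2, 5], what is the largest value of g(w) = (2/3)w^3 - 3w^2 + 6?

The derivative is 2w^2 - 6w, which vanishes at w = 0 and w = 3.
Evaluating at the critical points and endpoints: g(-2) = -34/3; g(0) = 6; g(3) = -3; g(5) = 43/3.
Hence the absolute maximum is 43/3 at w = 5.

43/3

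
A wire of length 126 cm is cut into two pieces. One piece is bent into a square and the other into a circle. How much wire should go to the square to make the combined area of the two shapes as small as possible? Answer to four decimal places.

Let x be the length used for the square. Square side x/4; circle radius (126−x)/(2π).
A(x) = (x/4)² + π·((126−x)/(2π))² = x²/16 + (126−x)²/(4π) for 0 ≤ x ≤ 126. A'(x) = x/8 − (126−x)/(2π) = 0 gives x = 4·126/(π+4) ≈ 70.5725.
A'' = 1/8 + 1/(2π) > 0, so this gives the minimum combined area; x ≈ 70.5725 cm to the square.

70.5725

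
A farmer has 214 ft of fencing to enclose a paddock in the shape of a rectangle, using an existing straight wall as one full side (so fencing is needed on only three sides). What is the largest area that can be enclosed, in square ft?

11449/2

Let the sides perpendicular to the wall have length x and the parallel side y, so 2x + y = 214 and the area is A = xy = x(214 − 2x).
A'(x) = 214 − 4x = 0 gives x = 107/2, and A''(x) = −4 < 0 confirms a maximum.
Then y = 214 − 2·107/2 = 107 and A = 11449/2.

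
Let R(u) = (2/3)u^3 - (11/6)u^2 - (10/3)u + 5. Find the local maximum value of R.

Critical points: R'(u) = 2u^2 - (11/3)u - 10/3 vanishes at u = -2/3, 5/2.
Second-derivative test with R''(u) = 4u - 11/3: R''(-2/3) = -19/3 < 0 ⇒ local maximum; R''(5/2) = 19/3 > 0 ⇒ local minimum.
So the local maximum value is R(-2/3) = 503/81.

503/81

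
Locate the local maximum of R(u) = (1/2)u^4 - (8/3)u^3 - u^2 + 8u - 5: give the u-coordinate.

Critical points: R'(u) = 2u^3 - 8u^2 - 2u + 8 vanishes at u = -1, 1, 4.
Since R''(u) = 6u^2 - 16u - 2, we get R''(-1) = 20 > 0 ⇒ local minimum; R''(1) = -12 < 0 ⇒ local maximum; R''(4) = 30 > 0 ⇒ local minimum.
So the local maximum value is R(1) = -1/6.

1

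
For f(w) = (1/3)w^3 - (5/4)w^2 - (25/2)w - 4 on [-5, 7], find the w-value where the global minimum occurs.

Differentiating, f'(w) = w^2 - (5/2)w - 25/2; which vanishes at w = -5/2 and w = 5.
Candidates: f(-5) = -173/12,  f(-5/2) = 683/48,  f(5) = -673/12,  f(7) = -461/12.
So the minimum is f(5) = -673/12.

5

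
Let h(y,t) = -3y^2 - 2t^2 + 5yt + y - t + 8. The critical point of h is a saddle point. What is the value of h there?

8

∂h/∂y = -6y + 5t + 1 = 0 and ∂h/∂t = 5y - 4t - 1 = 0, so (y, t) = (1, 1).
The Hessian has h_{yy} = -6, h_{tt} = -4, h_{yt} = 5, giving D = -1 < 0, so the point is a saddle point.
h(1, 1) = 8.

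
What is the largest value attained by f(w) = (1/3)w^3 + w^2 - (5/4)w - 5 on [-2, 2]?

-5/6

Differentiating, f'(w) = w^2 + 2w - 5/4; whose only zero in [-2, 2] is w = 1/2.
Candidates: f(-2) = -7/6,  f(1/2) = -16/3,  f(2) = -5/6.
So the maximum is f(2) = -5/6.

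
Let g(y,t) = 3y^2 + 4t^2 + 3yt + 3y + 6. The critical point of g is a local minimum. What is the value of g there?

66/13

∂g/∂y = 6y + 3t + 3 = 0 and ∂g/∂t = 3y + 8t = 0, so (y, t) = (-8/13, 3/13).
The Hessian has g_{yy} = 6, g_{tt} = 8, g_{yt} = 3, giving D = 39 > 0 with g_{yy} > 0, so the point is a local minimum.
g(-8/13, 3/13) = 66/13.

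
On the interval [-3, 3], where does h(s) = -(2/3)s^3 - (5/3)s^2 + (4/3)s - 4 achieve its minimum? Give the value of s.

The derivative is -2s^2 - (10/3)s + 4/3, which vanishes at s = -2 and s = 1/3.
Evaluating at the critical points and endpoints: h(-3) = -5,  h(-2) = -8,  h(1/3) = -305/81,  h(3) = -33.
Hence the absolute minimum is -33 at s = 3.

3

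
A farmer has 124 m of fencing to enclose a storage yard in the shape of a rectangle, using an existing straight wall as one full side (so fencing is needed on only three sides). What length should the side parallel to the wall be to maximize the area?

62

Let the sides perpendicular to the wall have length x and the parallel side y, so 2x + y = 124 and the area is A = xy = x(124 − 2x).
A'(x) = 124 − 4x = 0 gives x = 31, and A''(x) = −4 < 0 confirms a maximum.
Then y = 124 − 2·31 = 62 and A = 1922.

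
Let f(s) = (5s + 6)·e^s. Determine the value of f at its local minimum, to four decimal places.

-0.5540

Differentiating with the product rule gives f'(s) = (5s + 11)·e^s. Since e^s > 0, the only critical point is s = -11/5.
f''(-11/5) has the same sign as 5 > 0, so this is a local minimum.
f(-11/5) = (-5)·e^(-11/5) ≈ -0.5540.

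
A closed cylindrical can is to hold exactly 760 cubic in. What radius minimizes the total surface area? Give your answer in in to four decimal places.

With radius r and height h, πr²h = 760 so h = 760/(πr²), and S(r) = 2πr² + 2πrh = 2πr² + 2·760/r.
S'(r) = 4πr − 2·760/r² = 0 ⇒ r³ = 760/(2π), so r ≈ 4.9455 and h = 2r ≈ 9.8910.
S''(r) = 4π + 4·760/r³ > 0, so this is the minimum; S ≈ 461.0241.

4.9455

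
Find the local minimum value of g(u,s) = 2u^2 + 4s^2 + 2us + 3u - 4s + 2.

-9/7

∂g/∂u = 4u + 2s + 3 = 0 and ∂g/∂s = 2u + 8s - 4 = 0, so (u, s) = (-8/7, 11/14).
The Hessian has g_{uu} = 4, g_{ss} = 8, g_{us} = 2, giving D = 28 > 0 with g_{uu} > 0, so the point is a local minimum.
g(-8/7, 11/14) = -9/7.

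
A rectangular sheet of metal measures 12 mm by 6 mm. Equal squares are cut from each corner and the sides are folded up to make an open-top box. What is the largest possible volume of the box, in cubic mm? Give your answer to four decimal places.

41.5692

With cut size x, the volume is V(x) = x(12 − 2x)(6 − 2x) for 0 < x < 3.
V'(x) = 12x^2 − 72x + 72. Setting V'(x) = 0 gives x ≈ 1.2679 (the root in (0, 3)).
V''(x) = 24x − 72 is negative there, so this is the maximum; V ≈ 41.5692.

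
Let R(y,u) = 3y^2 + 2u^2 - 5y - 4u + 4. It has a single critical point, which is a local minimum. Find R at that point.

∂R/∂y = 6y - 5 = 0 and ∂R/∂u = 4u - 4 = 0, so (y, u) = (5/6, 1).
The Hessian has R_{yy} = 6, R_{uu} = 4, R_{yu} = 0, giving D = 24 > 0 with R_{yy} > 0, so the point is a local minimum.
R(5/6, 1) = -1/12.

-1/12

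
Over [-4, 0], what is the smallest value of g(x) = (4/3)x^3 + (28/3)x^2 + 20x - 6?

-22

Differentiating, g'(x) = 4x^2 + (56/3)x + 20; which vanishes at x = -3 and x = -5/3.
Evaluating at the critical points and endpoints: g(-4) = -22, g(-3) = -18, g(-5/3) = -1586/81, g(0) = -6.
Hence the absolute minimum is -22 at x = -4.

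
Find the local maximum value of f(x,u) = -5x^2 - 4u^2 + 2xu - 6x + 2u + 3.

∂f/∂x = -10x + 2u - 6 = 0 and ∂f/∂u = 2x - 8u + 2 = 0, so (x, u) = (-11/19, 2/19).
The Hessian has f_{xx} = -10, f_{uu} = -8, f_{xu} = 2, giving D = 76 > 0 with f_{xx} < 0, so the point is a local maximum.
f(-11/19, 2/19) = 92/19.

92/19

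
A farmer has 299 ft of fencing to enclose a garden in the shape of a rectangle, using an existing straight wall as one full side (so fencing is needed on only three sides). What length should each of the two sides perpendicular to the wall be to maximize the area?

Let the sides perpendicular to the wall have length x and the parallel side y, so 2x + y = 299 and the area is A = xy = x(299 − 2x).
A'(x) = 299 − 4x = 0 gives x = 299/4, and A''(x) = −4 < 0 confirms a maximum.
Then y = 299 − 2·299/4 = 299/2 and A = 89401/8.

299/4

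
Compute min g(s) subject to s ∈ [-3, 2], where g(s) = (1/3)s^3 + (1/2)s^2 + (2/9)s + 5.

g'(s) = s^2 + s + 2/9, which vanishes at s = -2/3 and s = -1/3.
Evaluating at the critical points and endpoints: g(-3) = -1/6,  g(-2/3) = 403/81,  g(-1/3) = 805/162,  g(2) = 91/9.
So the minimum is g(-3) = -1/6.

-1/6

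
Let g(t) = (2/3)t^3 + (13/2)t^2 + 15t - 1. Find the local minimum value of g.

Critical points: g'(t) = 2t^2 + 13t + 15 vanishes at t = -5, -3/2.
Second-derivative test with g''(t) = 4t + 13: g''(-5) = -7 < 0 ⇒ local maximum; g''(-3/2) = 7 > 0 ⇒ local minimum.
The local minimum is g(-3/2) = -89/8.

-89/8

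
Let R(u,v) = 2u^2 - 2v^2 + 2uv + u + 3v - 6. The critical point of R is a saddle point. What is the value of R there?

∂R/∂u = 4u + 2v + 1 = 0 and ∂R/∂v = 2u - 4v + 3 = 0, so (u, v) = (-1/2, 1/2).
The Hessian has R_{uu} = 4, R_{vv} = -4, R_{uv} = 2, giving D = -20 < 0, so the point is a saddle point.
R(-1/2, 1/2) = -11/2.

-11/2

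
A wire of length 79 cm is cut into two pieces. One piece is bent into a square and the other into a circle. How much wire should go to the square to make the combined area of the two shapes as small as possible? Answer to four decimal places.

44.2478

Let x be the length used for the square. Square side x/4; circle radius (79−x)/(2π).
A(x) = (x/4)² + π·((79−x)/(2π))² = x²/16 + (79−x)²/(4π) for 0 ≤ x ≤ 79. A'(x) = x/8 − (79−x)/(2π) = 0 gives x = 4·79/(π+4) ≈ 44.2478.
A'' = 1/8 + 1/(2π) > 0, so this gives the minimum combined area; x ≈ 44.2478 cm to the square.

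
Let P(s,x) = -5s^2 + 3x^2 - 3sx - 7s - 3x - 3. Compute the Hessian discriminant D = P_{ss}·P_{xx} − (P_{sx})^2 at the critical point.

∂P/∂s = -10s - 3x - 7 = 0 and ∂P/∂x = -3s + 6x - 3 = 0, so (s, x) = (-17/23, 3/23).
The Hessian has P_{ss} = -10, P_{xx} = 6, P_{sx} = -3, giving D = -69 < 0, so the point is a saddle point.
D = (-10)·(6) − (-3)^2 = -69.

-69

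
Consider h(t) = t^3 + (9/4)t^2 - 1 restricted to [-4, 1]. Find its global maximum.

Differentiating, h'(t) = 3t^2 + (9/2)t; which vanishes at t = -3/2 and t = 0.
Evaluating at the critical points and endpoints: h(-4) = -29,  h(-3/2) = 11/16,  h(0) = -1,  h(1) = 9/4.
Hence the absolute maximum is 9/4 at t = 1.

9/4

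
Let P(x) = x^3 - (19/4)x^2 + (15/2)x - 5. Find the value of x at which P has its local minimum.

P'(x) = 3x^2 - (19/2)x + 15/2 = 0 at x = 3/2, 5/3.
Since P''(x) = 6x - 19/2, we get P''(3/2) = -1/2 < 0 ⇒ local maximum; P''(5/3) = 1/2 > 0 ⇒ local minimum.
The local minimum is P(5/3) = -115/108.

5/3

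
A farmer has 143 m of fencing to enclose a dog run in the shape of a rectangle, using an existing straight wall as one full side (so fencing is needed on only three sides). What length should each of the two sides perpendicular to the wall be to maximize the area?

Let the sides perpendicular to the wall have length x and the parallel side y, so 2x + y = 143 and the area is A = xy = x(143 − 2x).
A'(x) = 143 − 4x = 0 gives x = 143/4, and A''(x) = −4 < 0 confirms a maximum.
Then y = 143 − 2·143/4 = 143/2 and A = 20449/8.

143/4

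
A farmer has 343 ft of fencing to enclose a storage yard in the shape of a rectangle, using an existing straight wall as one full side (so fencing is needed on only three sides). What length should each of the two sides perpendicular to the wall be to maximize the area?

343/4

Let the sides perpendicular to the wall have length x and the parallel side y, so 2x + y = 343 and the area is A = xy = x(343 − 2x).
A'(x) = 343 − 4x = 0 gives x = 343/4, and A''(x) = −4 < 0 confirms a maximum.
Then y = 343 − 2·343/4 = 343/2 and A = 117649/8.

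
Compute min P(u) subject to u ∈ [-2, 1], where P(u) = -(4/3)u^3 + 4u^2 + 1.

The derivative is -4u^2 + 8u, whose only zero in [-2, 1] is u = 0.
Compare values at every candidate in [-2, 1]: P(-2) = 83/3, P(0) = 1, P(1) = 11/3.
Hence the absolute minimum is 1 at u = 0.

1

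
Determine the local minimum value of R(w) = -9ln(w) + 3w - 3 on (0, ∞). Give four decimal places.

-3.8875

R'(w) = -9/w + 3 = 0 gives w = 3.
R''(w) = 9/w², which is positive for w > 0, so this is a local minimum.
R(3) = -9·ln(3) + 9 - 3 ≈ -3.8875.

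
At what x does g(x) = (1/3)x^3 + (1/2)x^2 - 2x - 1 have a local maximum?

-2

g'(x) = x^2 + x - 2 = 0 at x = -2, 1.
g''(x) = 2x + 1. g''(-2) = -3 < 0 ⇒ local maximum; g''(1) = 3 > 0 ⇒ local minimum.
The local maximum is g(-2) = 7/3.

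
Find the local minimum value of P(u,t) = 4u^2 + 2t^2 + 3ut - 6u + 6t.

-324/23

∂P/∂u = 8u + 3t - 6 = 0 and ∂P/∂t = 3u + 4t + 6 = 0, so (u, t) = (42/23, -66/23).
The Hessian has P_{uu} = 8, P_{tt} = 4, P_{ut} = 3, giving D = 23 > 0 with P_{uu} > 0, so the point is a local minimum.
P(42/23, -66/23) = -324/23.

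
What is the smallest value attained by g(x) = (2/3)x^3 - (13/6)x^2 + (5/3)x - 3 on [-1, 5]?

g'(x) = 2x^2 - (13/3)x + 5/3, which vanishes at x = 1/2 and x = 5/3.
Evaluating at the critical points and endpoints: g(-1) = -15/2, g(1/2) = -21/8, g(5/3) = -511/162, g(5) = 69/2.
Hence the absolute minimum is -15/2 at x = -1.

-15/2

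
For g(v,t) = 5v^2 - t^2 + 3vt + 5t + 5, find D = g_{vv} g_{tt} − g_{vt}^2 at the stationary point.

-29

∂g/∂v = 10v + 3t = 0 and ∂g/∂t = 3v - 2t + 5 = 0, so (v, t) = (-15/29, 50/29).
The Hessian has g_{vv} = 10, g_{tt} = -2, g_{vt} = 3, giving D = -29 < 0, so the point is a saddle point.
D = (10)·(-2) − (3)^2 = -29.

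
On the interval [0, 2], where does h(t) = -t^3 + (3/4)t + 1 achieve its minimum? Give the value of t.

2

The derivative is -3t^2 + 3/4, whose only zero in [0, 2] is t = 1/2.
Compare values at every candidate in [0, 2]: h(0) = 1; h(1/2) = 5/4; h(2) = -11/2.
The minimum over the interval is -11/2, attained at t = 2.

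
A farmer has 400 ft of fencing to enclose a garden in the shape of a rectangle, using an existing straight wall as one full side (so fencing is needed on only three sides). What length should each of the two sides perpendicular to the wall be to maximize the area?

100

Let the sides perpendicular to the wall have length x and the parallel side y, so 2x + y = 400 and the area is A = xy = x(400 − 2x).
A'(x) = 400 − 4x = 0 gives x = 100, and A''(x) = −4 < 0 confirms a maximum.
Then y = 400 − 2·100 = 200 and A = 20000.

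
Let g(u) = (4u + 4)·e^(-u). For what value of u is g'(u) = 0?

Differentiating with the product rule gives g'(u) = (-4u)·e^(-u). Since e^(-u) > 0, the only critical point is u = 0.
g''(0) has the same sign as -4 < 0, so this is a local maximum.
g(0) = (4)·e^(0) ≈ 4.0000.

0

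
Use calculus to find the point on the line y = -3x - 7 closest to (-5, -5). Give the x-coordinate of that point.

-11/10

Minimize D(x)^2 = (x + 5)^2 + (-3x - 2)^2.
d/dx[D^2] = 2(x + 5) + 2·(-3)·(-3x - 2) = 0 ⇒ x = -11/10.
Then y = -37/10 and the distance is √(169/10) ≈ 4.1110.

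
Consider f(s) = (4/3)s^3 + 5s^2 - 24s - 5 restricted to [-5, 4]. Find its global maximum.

257/3

f'(s) = 4s^2 + 10s - 24, which vanishes at s = -4 and s = 3/2.
Evaluating at the critical points and endpoints: f(-5) = 220/3; f(-4) = 257/3; f(3/2) = -101/4; f(4) = 193/3.
The maximum over the interval is 257/3, attained at s = -4.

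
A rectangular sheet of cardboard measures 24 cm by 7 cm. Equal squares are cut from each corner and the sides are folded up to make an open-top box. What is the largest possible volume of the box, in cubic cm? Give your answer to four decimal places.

126.4646

With cut size x, the volume is V(x) = x(24 − 2x)(7 − 2x) for 0 < x < 3.5.
V'(x) = 12x^2 − 124x + 168. Setting V'(x) = 0 gives x ≈ 1.6037 (the root in (0, 3.5)).
V''(x) = 24x − 124 is negative there, so this is the maximum; V ≈ 126.4646.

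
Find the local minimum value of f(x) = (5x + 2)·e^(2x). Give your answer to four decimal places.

f'(x) = 5·e^(2x) + (5x + 2)·2·e^(2x) = (10x + 9)·e^(2x). Since e^(2x) > 0, the only critical point is x = -9/10.
f''(-9/10) has the same sign as 10 > 0, so this is a local minimum.
f(-9/10) = (-5/2)·e^(-9/5) ≈ -0.4132.

-0.4132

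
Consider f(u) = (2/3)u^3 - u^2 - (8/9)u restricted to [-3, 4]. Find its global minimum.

f'(u) = 2u^2 - 2u - 8/9, which vanishes at u = -1/3 and u = 4/3.
Candidates: f(-3) = -73/3,  f(-1/3) = 13/81,  f(4/3) = -112/81,  f(4) = 208/9.
So the minimum is f(-3) = -73/3.

-73/3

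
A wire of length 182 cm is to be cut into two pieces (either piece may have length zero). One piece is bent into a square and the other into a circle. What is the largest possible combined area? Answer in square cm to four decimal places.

2635.9242

Let x be the length used for the square. Square side x/4; circle radius (182−x)/(2π).
A(x) = (x/4)² + π·((182−x)/(2π))² = x²/16 + (182−x)²/(4π) for 0 ≤ x ≤ 182. A'(x) = x/8 − (182−x)/(2π) = 0 gives x = 4·182/(π+4) ≈ 101.9380.
A'' > 0, so the interior critical point is a minimum; the maximum is at an endpoint. A(0) = 2635.9242 and A(182) = 2070.2500, so the largest area is 2635.9242.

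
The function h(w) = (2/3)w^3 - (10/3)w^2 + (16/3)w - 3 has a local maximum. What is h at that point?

-19/81

Critical points: h'(w) = 2w^2 - (20/3)w + 16/3 vanishes at w = 4/3, 2.
Since h''(w) = 4w - 20/3, we get h''(4/3) = -4/3 < 0 ⇒ local maximum; h''(2) = 4/3 > 0 ⇒ local minimum.
So the local maximum value is h(4/3) = -19/81.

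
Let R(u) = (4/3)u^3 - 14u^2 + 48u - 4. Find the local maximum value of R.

50

R'(u) = 4u^2 - 28u + 48 = 0 at u = 3, 4.
Since R''(u) = 8u - 28, we get R''(3) = -4 < 0 ⇒ local maximum; R''(4) = 4 > 0 ⇒ local minimum.
The local maximum is R(3) = 50.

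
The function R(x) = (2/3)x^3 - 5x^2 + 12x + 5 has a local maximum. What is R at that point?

43/3

R'(x) = 2x^2 - 10x + 12 = 0 at x = 2, 3.
Second-derivative test with R''(x) = 4x - 10: R''(2) = -2 < 0 ⇒ local maximum; R''(3) = 2 > 0 ⇒ local minimum.
The local maximum is R(2) = 43/3.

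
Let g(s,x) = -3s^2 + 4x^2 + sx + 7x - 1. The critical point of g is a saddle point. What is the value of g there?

-4

∂g/∂s = -6s + x = 0 and ∂g/∂x = s + 8x + 7 = 0, so (s, x) = (-1/7, -6/7).
The Hessian has g_{ss} = -6, g_{xx} = 8, g_{sx} = 1, giving D = -49 < 0, so the point is a saddle point.
g(-1/7, -6/7) = -4.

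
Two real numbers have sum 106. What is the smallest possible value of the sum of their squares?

5618

With a + b = 106, a^2 + b^2 = a^2 + (106 − a)^2.
The derivative 2a − 2(106 − a) = 4a − 212 vanishes at a = 53; second derivative 4 > 0, a minimum.
The minimum is 2·(53)^2 = 5618.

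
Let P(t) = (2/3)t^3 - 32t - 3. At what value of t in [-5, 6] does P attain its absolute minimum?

4

P'(t) = 2t^2 - 32, which vanishes at t = -4 and t = 4.
Compare values at every candidate in [-5, 6]: P(-5) = 221/3; P(-4) = 247/3; P(4) = -265/3; P(6) = -51.
Hence the absolute minimum is -265/3 at t = 4.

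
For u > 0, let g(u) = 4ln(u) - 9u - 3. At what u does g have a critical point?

g'(u) = 4/u − 9 = 0 gives u = 4/9.
g''(u) = -4/u², which is negative for u > 0, so this is a local maximum.
g(4/9) = 4·ln(4/9) - 4 - 3 ≈ -10.2437.

4/9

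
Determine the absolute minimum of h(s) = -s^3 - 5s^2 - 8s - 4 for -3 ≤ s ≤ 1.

h'(s) = -3s^2 - 10s - 8, which vanishes at s = -2 and s = -4/3.
Evaluating at the critical points and endpoints: h(-3) = 2; h(-2) = 0; h(-4/3) = 4/27; h(1) = -18.
Hence the absolute minimum is -18 at s = 1.

-18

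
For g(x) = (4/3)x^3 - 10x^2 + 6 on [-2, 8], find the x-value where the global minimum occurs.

The derivative is 4x^2 - 20x, which vanishes at x = 0 and x = 5.
Evaluating at the critical points and endpoints: g(-2) = -134/3, g(0) = 6, g(5) = -232/3, g(8) = 146/3.
So the minimum is g(5) = -232/3.

5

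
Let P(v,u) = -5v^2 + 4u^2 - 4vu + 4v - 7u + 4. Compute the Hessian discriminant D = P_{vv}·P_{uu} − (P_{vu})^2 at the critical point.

-96

∂P/∂v = -10v - 4u + 4 = 0 and ∂P/∂u = -4v + 8u - 7 = 0, so (v, u) = (1/24, 43/48).
The Hessian has P_{vv} = -10, P_{uu} = 8, P_{vu} = -4, giving D = -96 < 0, so the point is a saddle point.
D = (-10)·(8) − (-4)^2 = -96.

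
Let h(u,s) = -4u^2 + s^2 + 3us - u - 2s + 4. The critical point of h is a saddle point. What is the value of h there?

79/25

∂h/∂u = -8u + 3s - 1 = 0 and ∂h/∂s = 3u + 2s - 2 = 0, so (u, s) = (4/25, 19/25).
The Hessian has h_{uu} = -8, h_{ss} = 2, h_{us} = 3, giving D = -25 < 0, so the point is a saddle point.
h(4/25, 19/25) = 79/25.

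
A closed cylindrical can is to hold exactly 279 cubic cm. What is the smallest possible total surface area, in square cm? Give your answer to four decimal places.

236.3655

With radius r and height h, πr²h = 279 so h = 279/(πr²), and S(r) = 2πr² + 2πrh = 2πr² + 2·279/r.
S'(r) = 4πr − 2·279/r² = 0 ⇒ r³ = 279/(2π), so r ≈ 3.5411 and h = 2r ≈ 7.0823.
S''(r) = 4π + 4·279/r³ > 0, so this is the minimum; S ≈ 236.3655.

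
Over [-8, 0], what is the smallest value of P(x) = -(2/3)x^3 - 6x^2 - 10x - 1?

-53/3

The derivative is -2x^2 - 12x - 10, which vanishes at x = -5 and x = -1.
Candidates: P(-8) = 109/3, P(-5) = -53/3, P(-1) = 11/3, P(0) = -1.
The minimum over the interval is -53/3, attained at x = -5.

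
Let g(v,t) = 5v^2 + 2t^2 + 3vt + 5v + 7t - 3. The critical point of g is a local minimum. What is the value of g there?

∂g/∂v = 10v + 3t + 5 = 0 and ∂g/∂t = 3v + 4t + 7 = 0, so (v, t) = (1/31, -55/31).
The Hessian has g_{vv} = 10, g_{tt} = 4, g_{vt} = 3, giving D = 31 > 0 with g_{vv} > 0, so the point is a local minimum.
g(1/31, -55/31) = -283/31.

-283/31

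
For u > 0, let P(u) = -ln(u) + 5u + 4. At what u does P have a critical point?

1/5

P'(u) = -1/u + 5 = 0 gives u = 1/5.
P''(u) = 1/u², which is positive for u > 0, so this is a local minimum.
P(1/5) = -1·ln(1/5) + 1 + 4 ≈ 6.6094.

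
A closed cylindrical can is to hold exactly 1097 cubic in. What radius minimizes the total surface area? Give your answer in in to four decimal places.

With radius r and height h, πr²h = 1097 so h = 1097/(πr²), and S(r) = 2πr² + 2πrh = 2πr² + 2·1097/r.
S'(r) = 4πr − 2·1097/r² = 0 ⇒ r³ = 1097/(2π), so r ≈ 5.5891 and h = 2r ≈ 11.1782.
S''(r) = 4π + 4·1097/r³ > 0, so this is the minimum; S ≈ 588.8242.

5.5891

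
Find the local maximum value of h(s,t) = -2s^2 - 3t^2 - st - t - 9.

-205/23

∂h/∂s = -4s - t = 0 and ∂h/∂t = -s - 6t - 1 = 0, so (s, t) = (1/23, -4/23).
The Hessian has h_{ss} = -4, h_{tt} = -6, h_{st} = -1, giving D = 23 > 0 with h_{ss} < 0, so the point is a local maximum.
h(1/23, -4/23) = -205/23.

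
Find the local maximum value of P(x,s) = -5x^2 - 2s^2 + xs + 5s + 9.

∂P/∂x = -10x + s = 0 and ∂P/∂s = x - 4s + 5 = 0, so (x, s) = (5/39, 50/39).
The Hessian has P_{xx} = -10, P_{ss} = -4, P_{xs} = 1, giving D = 39 > 0 with P_{xx} < 0, so the point is a local maximum.
P(5/39, 50/39) = 476/39.

476/39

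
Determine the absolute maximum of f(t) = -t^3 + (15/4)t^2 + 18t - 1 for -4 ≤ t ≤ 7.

67

The derivative is -3t^2 + (15/2)t + 18, which vanishes at t = -3/2 and t = 4.
Candidates: f(-4) = 51; f(-3/2) = -259/16; f(4) = 67; f(7) = -137/4.
The maximum over the interval is 67, attained at t = 4.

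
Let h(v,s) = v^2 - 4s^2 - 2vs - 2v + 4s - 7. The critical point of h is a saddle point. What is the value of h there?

∂h/∂v = 2v - 2s - 2 = 0 and ∂h/∂s = -2v - 8s + 4 = 0, so (v, s) = (6/5, 1/5).
The Hessian has h_{vv} = 2, h_{ss} = -8, h_{vs} = -2, giving D = -20 < 0, so the point is a saddle point.
h(6/5, 1/5) = -39/5.

-39/5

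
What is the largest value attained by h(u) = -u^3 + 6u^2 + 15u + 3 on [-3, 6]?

h'(u) = -3u^2 + 12u + 15, which vanishes at u = -1 and u = 5.
Compare values at every candidate in [-3, 6]: h(-3) = 39,  h(-1) = -5,  h(5) = 103,  h(6) = 93.
So the maximum is h(5) = 103.

103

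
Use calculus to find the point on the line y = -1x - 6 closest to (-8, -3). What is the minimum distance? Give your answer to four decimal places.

3.5355

Minimize D(x)^2 = (x + 8)^2 + (-x - 3)^2.
d/dx[D^2] = 2(x + 8) + 2·(-1)·(-x - 3) = 0 ⇒ x = -11/2.
Then y = -1/2 and the distance is √(25/2) ≈ 3.5355.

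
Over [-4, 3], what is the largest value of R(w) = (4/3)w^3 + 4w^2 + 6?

78

R'(w) = 4w^2 + 8w, which vanishes at w = -2 and w = 0.
Evaluating at the critical points and endpoints: R(-4) = -46/3, R(-2) = 34/3, R(0) = 6, R(3) = 78.
Hence the absolute maximum is 78 at w = 3.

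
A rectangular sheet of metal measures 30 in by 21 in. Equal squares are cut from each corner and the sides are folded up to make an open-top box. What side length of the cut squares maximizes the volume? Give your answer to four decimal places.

With cut size x, the volume is V(x) = x(30 − 2x)(21 − 2x) for 0 < x < 10.5.
V'(x) = 12x^2 − 204x + 630. Setting V'(x) = 0 gives x ≈ 4.0559 (the root in (0, 10.5)).
V''(x) = 24x − 204 is negative there, so this is the maximum; V ≈ 1144.1674.

4.0559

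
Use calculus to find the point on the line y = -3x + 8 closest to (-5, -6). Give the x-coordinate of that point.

37/10

Minimize D(x)^2 = (x + 5)^2 + (-3x + 14)^2.
d/dx[D^2] = 2(x + 5) + 2·(-3)·(-3x + 14) = 0 ⇒ x = 37/10.
Then y = -31/10 and the distance is √(841/10) ≈ 9.1706.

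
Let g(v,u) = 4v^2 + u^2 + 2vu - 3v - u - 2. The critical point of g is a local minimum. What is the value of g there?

∂g/∂v = 8v + 2u - 3 = 0 and ∂g/∂u = 2v + 2u - 1 = 0, so (v, u) = (1/3, 1/6).
The Hessian has g_{vv} = 8, g_{uu} = 2, g_{vu} = 2, giving D = 12 > 0 with g_{vv} > 0, so the point is a local minimum.
g(1/3, 1/6) = -31/12.

-31/12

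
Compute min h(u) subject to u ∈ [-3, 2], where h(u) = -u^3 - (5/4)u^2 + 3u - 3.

The derivative is -3u^2 - (5/2)u + 3, which vanishes at u = -3/2 and u = 2/3.
Evaluating at the critical points and endpoints: h(-3) = 15/4, h(-3/2) = -111/16, h(2/3) = -50/27, h(2) = -10.
Hence the absolute minimum is -10 at u = 2.

-10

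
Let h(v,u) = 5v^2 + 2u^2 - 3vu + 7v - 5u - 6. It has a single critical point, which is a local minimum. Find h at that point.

-304/31

∂h/∂v = 10v - 3u + 7 = 0 and ∂h/∂u = -3v + 4u - 5 = 0, so (v, u) = (-13/31, 29/31).
The Hessian has h_{vv} = 10, h_{uu} = 4, h_{vu} = -3, giving D = 31 > 0 with h_{vv} > 0, so the point is a local minimum.
h(-13/31, 29/31) = -304/31.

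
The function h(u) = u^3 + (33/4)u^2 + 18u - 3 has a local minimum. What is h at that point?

-237/16

h'(u) = 3u^2 + (33/2)u + 18. Setting h'(u) = 0 gives u ∈ {-4, -3/2}.
h''(u) = 6u + 33/2. h''(-4) = -15/2 < 0 ⇒ local maximum; h''(-3/2) = 15/2 > 0 ⇒ local minimum.
Thus h has its local minimum at u = -3/2, with value -237/16.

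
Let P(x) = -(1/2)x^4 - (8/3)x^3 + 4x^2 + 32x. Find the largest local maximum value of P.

152/3

Critical points: P'(x) = -2x^3 - 8x^2 + 8x + 32 vanishes at x = -4, -2, 2.
P''(x) = -6x^2 - 16x + 8. P''(-4) = -24 < 0 ⇒ local maximum; P''(-2) = 16 > 0 ⇒ local minimum; P''(2) = -48 < 0 ⇒ local maximum.
The largest local maximum is P(2) = 152/3.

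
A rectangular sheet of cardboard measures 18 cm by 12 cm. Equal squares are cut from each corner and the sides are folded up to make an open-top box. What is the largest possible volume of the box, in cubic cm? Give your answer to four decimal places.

With cut size x, the volume is V(x) = x(18 − 2x)(12 − 2x) for 0 < x < 6.
V'(x) = 12x^2 − 120x + 216. Setting V'(x) = 0 gives x ≈ 2.3542 (the root in (0, 6)).
V''(x) = 24x − 120 is negative there, so this is the maximum; V ≈ 228.1621.

228.1621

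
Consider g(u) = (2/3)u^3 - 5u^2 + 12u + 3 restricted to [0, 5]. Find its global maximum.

g'(u) = 2u^2 - 10u + 12, which vanishes at u = 2 and u = 3.
Evaluating at the critical points and endpoints: g(0) = 3, g(2) = 37/3, g(3) = 12, g(5) = 64/3.
The maximum over the interval is 64/3, attained at u = 5.

64/3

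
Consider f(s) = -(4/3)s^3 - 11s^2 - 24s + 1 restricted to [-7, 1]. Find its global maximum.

f'(s) = -4s^2 - 22s - 24, which vanishes at s = -4 and s = -3/2.
Candidates: f(-7) = 262/3,  f(-4) = 19/3,  f(-3/2) = 67/4,  f(1) = -106/3.
The maximum over the interval is 262/3, attained at s = -7.

262/3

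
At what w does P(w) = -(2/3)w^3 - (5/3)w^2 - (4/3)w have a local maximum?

-2/3

P'(w) = -2w^2 - (10/3)w - 4/3 = 0 at w = -1, -2/3.
Since P''(w) = -4w - 10/3, we get P''(-1) = 2/3 > 0 ⇒ local minimum; P''(-2/3) = -2/3 < 0 ⇒ local maximum.
Thus P has its local maximum at w = -2/3, with value 28/81.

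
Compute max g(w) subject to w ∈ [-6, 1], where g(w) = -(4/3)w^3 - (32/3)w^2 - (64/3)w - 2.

30

g'(w) = -4w^2 - (64/3)w - 64/3, which vanishes at w = -4 and w = -4/3.
Compare values at every candidate in [-6, 1]: g(-6) = 30; g(-4) = -2; g(-4/3) = 862/81; g(1) = -106/3.
So the maximum is g(-6) = 30.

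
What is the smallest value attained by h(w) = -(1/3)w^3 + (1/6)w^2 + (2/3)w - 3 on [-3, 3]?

-17/2

h'(w) = -w^2 + (1/3)w + 2/3, which vanishes at w = -2/3 and w = 1.
Compare values at every candidate in [-3, 3]: h(-3) = 11/2,  h(-2/3) = -265/81,  h(1) = -5/2,  h(3) = -17/2.
So the minimum is h(3) = -17/2.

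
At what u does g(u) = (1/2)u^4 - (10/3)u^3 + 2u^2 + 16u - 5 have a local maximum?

g'(u) = 2u^3 - 10u^2 + 4u + 16. Setting g'(u) = 0 gives u ∈ {-1, 2, 4}.
Second-derivative test with g''(u) = 6u^2 - 20u + 4: g''(-1) = 30 > 0 ⇒ local minimum; g''(2) = -12 < 0 ⇒ local maximum; g''(4) = 20 > 0 ⇒ local minimum.
Thus g has its local maximum at u = 2, with value 49/3.

2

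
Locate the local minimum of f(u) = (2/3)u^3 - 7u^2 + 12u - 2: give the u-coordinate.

6

f'(u) = 2u^2 - 14u + 12 = 0 at u = 1, 6.
Second-derivative test with f''(u) = 4u - 14: f''(1) = -10 < 0 ⇒ local maximum; f''(6) = 10 > 0 ⇒ local minimum.
So the local minimum value is f(6) = -38.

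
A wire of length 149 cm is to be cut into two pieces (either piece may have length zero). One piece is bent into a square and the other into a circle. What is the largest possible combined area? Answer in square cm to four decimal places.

Let x be the length used for the square. Square side x/4; circle radius (149−x)/(2π).
A(x) = (x/4)² + π·((149−x)/(2π))² = x²/16 + (149−x)²/(4π) for 0 ≤ x ≤ 149. A'(x) = x/8 − (149−x)/(2π) = 0 gives x = 4·149/(π+4) ≈ 83.4548.
A'' > 0, so the interior critical point is a minimum; the maximum is at an endpoint. A(0) = 1766.6994 and A(149) = 1387.5625, so the largest area is 1766.6994.

1766.6994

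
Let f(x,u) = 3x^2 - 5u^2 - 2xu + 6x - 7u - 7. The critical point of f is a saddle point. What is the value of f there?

-565/64

∂f/∂x = 6x - 2u + 6 = 0 and ∂f/∂u = -2x - 10u - 7 = 0, so (x, u) = (-37/32, -15/32).
The Hessian has f_{xx} = 6, f_{uu} = -10, f_{xu} = -2, giving D = -64 < 0, so the point is a saddle point.
f(-37/32, -15/32) = -565/64.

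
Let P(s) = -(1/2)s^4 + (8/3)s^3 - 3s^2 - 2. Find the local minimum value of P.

P'(s) = -2s^3 + 8s^2 - 6s = 0 at s = 0, 1, 3.
P''(s) = -6s^2 + 16s - 6. P''(0) = -6 < 0 ⇒ local maximum; P''(1) = 4 > 0 ⇒ local minimum; P''(3) = -12 < 0 ⇒ local maximum.
The local minimum is P(1) = -17/6.

-17/6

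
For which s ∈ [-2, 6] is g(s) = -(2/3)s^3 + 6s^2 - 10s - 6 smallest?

g'(s) = -2s^2 + 12s - 10, which vanishes at s = 1 and s = 5.
Compare values at every candidate in [-2, 6]: g(-2) = 130/3; g(1) = -32/3; g(5) = 32/3; g(6) = 6.
The minimum over the interval is -32/3, attained at s = 1.

1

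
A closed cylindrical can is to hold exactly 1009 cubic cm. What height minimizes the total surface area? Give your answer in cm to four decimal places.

10.8709

With radius r and height h, πr²h = 1009 so h = 1009/(πr²), and S(r) = 2πr² + 2πrh = 2πr² + 2·1009/r.
S'(r) = 4πr − 2·1009/r² = 0 ⇒ r³ = 1009/(2π), so r ≈ 5.4355 and h = 2r ≈ 10.8709.
S''(r) = 4π + 4·1009/r³ > 0, so this is the minimum; S ≈ 556.8976.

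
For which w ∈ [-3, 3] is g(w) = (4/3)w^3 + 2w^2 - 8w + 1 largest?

3

The derivative is 4w^2 + 4w - 8, which vanishes at w = -2 and w = 1.
Candidates: g(-3) = 7,  g(-2) = 43/3,  g(1) = -11/3,  g(3) = 31.
So the maximum is g(3) = 31.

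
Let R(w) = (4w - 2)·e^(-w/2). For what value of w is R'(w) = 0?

5/2

Differentiating with the product rule gives R'(w) = (-2w + 5)·e^(-w/2). Since e^(-w/2) > 0, the only critical point is w = 5/2.
R''(5/2) has the same sign as -2 < 0, so this is a local maximum.
R(5/2) = (8)·e^(-5/4) ≈ 2.2920.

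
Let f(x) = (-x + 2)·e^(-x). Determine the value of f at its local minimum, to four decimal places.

f'(x) = (-1)·e^(-x) + (-x + 2)·(-1)·e^(-x) = (x - 3)·e^(-x). Since e^(-x) > 0, the only critical point is x = 3.
f''(3) has the same sign as 1 > 0, so this is a local minimum.
f(3) = (-1)·e^(-3) ≈ -0.0498.

-0.0498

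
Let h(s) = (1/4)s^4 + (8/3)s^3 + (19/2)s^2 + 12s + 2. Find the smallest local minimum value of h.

h'(s) = s^3 + 8s^2 + 19s + 12 = 0 at s = -4, -3, -1.
h''(s) = 3s^2 + 16s + 19. h''(-4) = 3 > 0 ⇒ local minimum; h''(-3) = -2 < 0 ⇒ local maximum; h''(-1) = 6 > 0 ⇒ local minimum.
The smallest local minimum is h(-1) = -35/12.

-35/12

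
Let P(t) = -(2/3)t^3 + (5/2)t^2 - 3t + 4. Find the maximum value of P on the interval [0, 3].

Differentiating, P'(t) = -2t^2 + 5t - 3; which vanishes at t = 1 and t = 3/2.
Compare values at every candidate in [0, 3]: P(0) = 4,  P(1) = 17/6,  P(3/2) = 23/8,  P(3) = -1/2.
So the maximum is P(0) = 4.

4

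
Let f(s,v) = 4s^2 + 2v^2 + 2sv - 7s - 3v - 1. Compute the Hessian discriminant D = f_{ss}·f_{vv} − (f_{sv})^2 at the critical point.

∂f/∂s = 8s + 2v - 7 = 0 and ∂f/∂v = 2s + 4v - 3 = 0, so (s, v) = (11/14, 5/14).
The Hessian has f_{ss} = 8, f_{vv} = 4, f_{sv} = 2, giving D = 28 > 0 with f_{ss} > 0, so the point is a local minimum.
D = (8)·(4) − (2)^2 = 28.

28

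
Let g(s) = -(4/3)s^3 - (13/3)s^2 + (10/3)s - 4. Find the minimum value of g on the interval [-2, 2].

-76/3

The derivative is -4s^2 - (26/3)s + 10/3, whose only zero in [-2, 2] is s = 1/3.
Evaluating at the critical points and endpoints: g(-2) = -52/3,  g(1/3) = -277/81,  g(2) = -76/3.
Hence the absolute minimum is -76/3 at s = 2.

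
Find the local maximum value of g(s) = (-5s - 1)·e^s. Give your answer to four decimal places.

Differentiating with the product rule gives g'(s) = (-5s - 6)·e^s. Since e^s > 0, the only critical point is s = -6/5.
g''(-6/5) has the same sign as -5 < 0, so this is a local maximum.
g(-6/5) = (5)·e^(-6/5) ≈ 1.5060.

1.5060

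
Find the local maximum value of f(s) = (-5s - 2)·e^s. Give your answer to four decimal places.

f'(s) = (-5)·e^s + (-5s - 2)·1·e^s = (-5s - 7)·e^s. Since e^s > 0, the only critical point is s = -7/5.
f''(-7/5) has the same sign as -5 < 0, so this is a local maximum.
f(-7/5) = (5)·e^(-7/5) ≈ 1.2330.

1.2330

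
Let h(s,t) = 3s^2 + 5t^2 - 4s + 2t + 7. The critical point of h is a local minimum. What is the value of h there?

82/15

∂h/∂s = 6s - 4 = 0 and ∂h/∂t = 10t + 2 = 0, so (s, t) = (2/3, -1/5).
The Hessian has h_{ss} = 6, h_{tt} = 10, h_{st} = 0, giving D = 60 > 0 with h_{ss} > 0, so the point is a local minimum.
h(2/3, -1/5) = 82/15.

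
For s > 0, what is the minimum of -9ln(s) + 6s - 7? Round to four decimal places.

-1.6492

P'(s) = -9/s + 6 = 0 gives s = 3/2.
P''(s) = 9/s², which is positive for s > 0, so this is a local minimum.
P(3/2) = -9·ln(3/2) + 9 - 7 ≈ -1.6492.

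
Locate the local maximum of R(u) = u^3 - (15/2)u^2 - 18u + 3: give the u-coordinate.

-1

R'(u) = 3u^2 - 15u - 18 = 0 at u = -1, 6.
Since R''(u) = 6u - 15, we get R''(-1) = -21 < 0 ⇒ local maximum; R''(6) = 21 > 0 ⇒ local minimum.
So the local maximum value is R(-1) = 25/2.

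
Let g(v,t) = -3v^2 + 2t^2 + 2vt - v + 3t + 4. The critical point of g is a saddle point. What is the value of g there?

93/28

∂g/∂v = -6v + 2t - 1 = 0 and ∂g/∂t = 2v + 4t + 3 = 0, so (v, t) = (-5/14, -4/7).
The Hessian has g_{vv} = -6, g_{tt} = 4, g_{vt} = 2, giving D = -28 < 0, so the point is a saddle point.
g(-5/14, -4/7) = 93/28.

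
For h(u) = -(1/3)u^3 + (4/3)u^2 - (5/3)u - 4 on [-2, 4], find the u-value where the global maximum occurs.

h'(u) = -u^2 + (8/3)u - 5/3, which vanishes at u = 1 and u = 5/3.
Compare values at every candidate in [-2, 4]: h(-2) = 22/3,  h(1) = -14/3,  h(5/3) = -374/81,  h(4) = -32/3.
Hence the absolute maximum is 22/3 at u = -2.

-2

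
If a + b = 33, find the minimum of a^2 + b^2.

1089/2

With a + b = 33, a^2 + b^2 = a^2 + (33 − a)^2.
The derivative 2a − 2(33 − a) = 4a − 66 vanishes at a = 33/2; second derivative 4 > 0, a minimum.
The minimum is 2·(33/2)^2 = 1089/2.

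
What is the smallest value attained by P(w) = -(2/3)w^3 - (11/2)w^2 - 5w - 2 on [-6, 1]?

-187/6

P'(w) = -2w^2 - 11w - 5, which vanishes at w = -5 and w = -1/2.
Compare values at every candidate in [-6, 1]: P(-6) = -26; P(-5) = -187/6; P(-1/2) = -19/24; P(1) = -79/6.
Hence the absolute minimum is -187/6 at w = -5.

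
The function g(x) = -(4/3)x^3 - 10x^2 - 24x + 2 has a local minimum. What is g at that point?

Critical points: g'(x) = -4x^2 - 20x - 24 vanishes at x = -3, -2.
g''(x) = -8x - 20. g''(-3) = 4 > 0 ⇒ local minimum; g''(-2) = -4 < 0 ⇒ local maximum.
Thus g has its local minimum at x = -3, with value 20.

20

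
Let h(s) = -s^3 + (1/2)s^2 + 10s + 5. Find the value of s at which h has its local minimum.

h'(s) = -3s^2 + s + 10. Setting h'(s) = 0 gives s ∈ {-5/3, 2}.
Second-derivative test with h''(s) = -6s + 1: h''(-5/3) = 11 > 0 ⇒ local minimum; h''(2) = -11 < 0 ⇒ local maximum.
So the local minimum value is h(-5/3) = -305/54.

-5/3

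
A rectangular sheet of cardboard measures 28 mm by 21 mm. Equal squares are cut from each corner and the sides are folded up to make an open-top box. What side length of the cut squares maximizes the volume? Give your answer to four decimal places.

With cut size x, the volume is V(x) = x(28 − 2x)(21 − 2x) for 0 < x < 10.5.
V'(x) = 12x^2 − 196x + 588. Setting V'(x) = 0 gives x ≈ 3.9602 (the root in (0, 10.5)).
V''(x) = 24x − 196 is negative there, so this is the maximum; V ≈ 1040.0797.

3.9602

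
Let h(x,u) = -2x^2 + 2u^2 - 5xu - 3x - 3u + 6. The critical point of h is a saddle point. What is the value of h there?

∂h/∂x = -4x - 5u - 3 = 0 and ∂h/∂u = -5x + 4u - 3 = 0, so (x, u) = (-27/41, -3/41).
The Hessian has h_{xx} = -4, h_{uu} = 4, h_{xu} = -5, giving D = -41 < 0, so the point is a saddle point.
h(-27/41, -3/41) = 291/41.

291/41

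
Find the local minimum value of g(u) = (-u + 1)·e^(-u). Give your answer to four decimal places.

g'(u) = (-1)·e^(-u) + (-u + 1)·(-1)·e^(-u) = (u - 2)·e^(-u). Since e^(-u) > 0, the only critical point is u = 2.
g''(2) has the same sign as 1 > 0, so this is a local minimum.
g(2) = (-1)·e^(-2) ≈ -0.1353.

-0.1353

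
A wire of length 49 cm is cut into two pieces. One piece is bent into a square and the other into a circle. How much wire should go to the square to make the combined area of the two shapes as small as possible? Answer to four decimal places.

27.4449

Let x be the length used for the square. Square side x/4; circle radius (49−x)/(2π).
A(x) = (x/4)² + π·((49−x)/(2π))² = x²/16 + (49−x)²/(4π) for 0 ≤ x ≤ 49. A'(x) = x/8 − (49−x)/(2π) = 0 gives x = 4·49/(π+4) ≈ 27.4449.
A'' = 1/8 + 1/(2π) > 0, so this gives the minimum combined area; x ≈ 27.4449 cm to the square.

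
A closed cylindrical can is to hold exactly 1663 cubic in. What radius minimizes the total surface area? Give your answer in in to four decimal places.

With radius r and height h, πr²h = 1663 so h = 1663/(πr²), and S(r) = 2πr² + 2πrh = 2πr² + 2·1663/r.
S'(r) = 4πr − 2·1663/r² = 0 ⇒ r³ = 1663/(2π), so r ≈ 6.4205 and h = 2r ≈ 12.8411.
S''(r) = 4π + 4·1663/r³ > 0, so this is the minimum; S ≈ 777.0388.

6.4205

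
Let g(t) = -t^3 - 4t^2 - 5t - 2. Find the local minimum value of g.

-4/27

Critical points: g'(t) = -3t^2 - 8t - 5 vanishes at t = -5/3, -1.
Second-derivative test with g''(t) = -6t - 8: g''(-5/3) = 2 > 0 ⇒ local minimum; g''(-1) = -2 < 0 ⇒ local maximum.
The local minimum is g(-5/3) = -4/27.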